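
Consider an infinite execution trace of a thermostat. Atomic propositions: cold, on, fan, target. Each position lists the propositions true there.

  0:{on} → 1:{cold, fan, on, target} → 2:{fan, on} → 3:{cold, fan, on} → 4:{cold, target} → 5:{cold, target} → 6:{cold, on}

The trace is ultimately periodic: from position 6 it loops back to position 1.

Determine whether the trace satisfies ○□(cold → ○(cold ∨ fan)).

Yes

The position after 0 is 1; □(cold → ○(cold ∨ fan)) is true there.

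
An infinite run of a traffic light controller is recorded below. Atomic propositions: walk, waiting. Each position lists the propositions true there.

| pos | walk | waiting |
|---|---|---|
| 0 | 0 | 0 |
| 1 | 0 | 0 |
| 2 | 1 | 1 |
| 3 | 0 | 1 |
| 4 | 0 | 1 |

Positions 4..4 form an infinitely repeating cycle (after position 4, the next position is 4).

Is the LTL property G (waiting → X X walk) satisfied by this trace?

waiting → X X walk must hold at every position from 0 onward. It fails at position 2, so G (waiting → X X walk) is false.
Positions where waiting holds: 2, 3, 4.
Check X X walk at each: 2→fails, 3→fails, 4→fails.

Does not hold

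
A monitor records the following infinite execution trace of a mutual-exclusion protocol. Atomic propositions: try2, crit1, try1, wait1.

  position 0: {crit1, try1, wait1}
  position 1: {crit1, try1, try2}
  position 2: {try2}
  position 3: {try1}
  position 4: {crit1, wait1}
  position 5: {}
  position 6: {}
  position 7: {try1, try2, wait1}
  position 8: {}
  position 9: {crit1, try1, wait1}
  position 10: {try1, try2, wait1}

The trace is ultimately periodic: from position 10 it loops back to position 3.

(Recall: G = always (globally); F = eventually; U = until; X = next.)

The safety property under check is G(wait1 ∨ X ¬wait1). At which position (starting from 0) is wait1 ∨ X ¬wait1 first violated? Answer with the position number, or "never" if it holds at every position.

Check wait1 ∨ X ¬wait1 at each position in order: 0 ✓, 1 ✓, 2 ✓.
At position 3 the labels are {try1} and the next position 4 has {crit1, wait1}, so wait1 ∨ X ¬wait1 is false there. This is the first violation.

3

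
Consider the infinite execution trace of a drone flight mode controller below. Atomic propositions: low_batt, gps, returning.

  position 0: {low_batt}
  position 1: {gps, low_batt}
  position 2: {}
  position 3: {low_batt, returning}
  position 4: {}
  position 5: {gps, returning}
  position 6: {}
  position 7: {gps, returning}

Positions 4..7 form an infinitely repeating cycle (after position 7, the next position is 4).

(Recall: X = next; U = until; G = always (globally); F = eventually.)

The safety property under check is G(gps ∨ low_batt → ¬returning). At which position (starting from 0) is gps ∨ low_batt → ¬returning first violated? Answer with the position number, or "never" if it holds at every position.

Check gps ∨ low_batt → ¬returning at each position in order: 0 ✓, 1 ✓, 2 ✓.
At position 3 the labels are {low_batt, returning}, so gps ∨ low_batt → ¬returning is false there. This is the first violation.

3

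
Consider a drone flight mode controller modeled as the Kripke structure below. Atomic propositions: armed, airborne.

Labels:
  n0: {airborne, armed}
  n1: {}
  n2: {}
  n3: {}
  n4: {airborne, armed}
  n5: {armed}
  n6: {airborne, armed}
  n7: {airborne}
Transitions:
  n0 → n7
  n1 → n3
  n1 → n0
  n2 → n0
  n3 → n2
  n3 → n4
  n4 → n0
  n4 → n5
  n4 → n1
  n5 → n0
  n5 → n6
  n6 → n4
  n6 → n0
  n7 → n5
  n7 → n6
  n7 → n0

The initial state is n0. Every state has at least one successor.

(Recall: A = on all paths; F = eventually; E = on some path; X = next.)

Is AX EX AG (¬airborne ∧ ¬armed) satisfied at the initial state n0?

Does not hold

States satisfying EX AG (¬airborne ∧ ¬armed): ∅.
States satisfying AX EX AG (¬airborne ∧ ¬armed): ∅.
n0 ∉ Sat(AX EX AG (¬airborne ∧ ¬armed)).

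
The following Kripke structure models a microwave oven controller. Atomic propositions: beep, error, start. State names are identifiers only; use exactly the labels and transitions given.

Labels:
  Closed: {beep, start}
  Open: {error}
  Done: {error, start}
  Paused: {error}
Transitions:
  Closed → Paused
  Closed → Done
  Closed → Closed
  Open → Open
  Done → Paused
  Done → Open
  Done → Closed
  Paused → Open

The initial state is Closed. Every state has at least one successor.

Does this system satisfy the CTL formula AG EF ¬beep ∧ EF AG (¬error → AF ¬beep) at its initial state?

States satisfying EF ¬beep: {Closed, Open, Done, Paused}.
States satisfying AG EF ¬beep: {Closed, Open, Done, Paused}.
States satisfying AG (¬error → AF ¬beep): {Open, Paused}.
States satisfying EF AG (¬error → AF ¬beep): {Closed, Open, Done, Paused}.
States satisfying AG EF ¬beep ∧ EF AG (¬error → AF ¬beep): {Closed, Open, Done, Paused}.
Closed ∈ Sat(AG EF ¬beep ∧ EF AG (¬error → AF ¬beep)).

Yes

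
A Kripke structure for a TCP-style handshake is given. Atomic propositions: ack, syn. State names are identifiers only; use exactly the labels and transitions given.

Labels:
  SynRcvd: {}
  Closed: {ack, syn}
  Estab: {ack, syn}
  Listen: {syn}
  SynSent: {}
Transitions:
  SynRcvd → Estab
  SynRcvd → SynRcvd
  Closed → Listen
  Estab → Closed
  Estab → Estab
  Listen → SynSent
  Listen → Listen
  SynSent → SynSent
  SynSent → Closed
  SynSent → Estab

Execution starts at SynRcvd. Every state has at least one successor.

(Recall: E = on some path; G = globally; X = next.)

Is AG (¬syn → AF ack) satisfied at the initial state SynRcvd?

No

States satisfying ¬syn → AF ack: {Closed, Estab, Listen}.
States satisfying AG (¬syn → AF ack): ∅.
SynRcvd is reachable from SynRcvd and violates ¬syn → AF ack, so AG fails at SynRcvd.
SynRcvd ∉ Sat(AG (¬syn → AF ack)).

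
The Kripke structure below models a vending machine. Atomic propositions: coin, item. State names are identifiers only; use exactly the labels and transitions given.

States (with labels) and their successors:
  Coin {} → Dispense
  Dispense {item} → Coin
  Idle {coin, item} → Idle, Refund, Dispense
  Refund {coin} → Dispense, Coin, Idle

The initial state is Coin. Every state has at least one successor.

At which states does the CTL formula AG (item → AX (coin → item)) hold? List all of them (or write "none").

States satisfying item → AX (coin → item): {Coin, Dispense, Refund}.
States satisfying AG (item → AX (coin → item)): {Coin, Dispense}.

{Coin, Dispense}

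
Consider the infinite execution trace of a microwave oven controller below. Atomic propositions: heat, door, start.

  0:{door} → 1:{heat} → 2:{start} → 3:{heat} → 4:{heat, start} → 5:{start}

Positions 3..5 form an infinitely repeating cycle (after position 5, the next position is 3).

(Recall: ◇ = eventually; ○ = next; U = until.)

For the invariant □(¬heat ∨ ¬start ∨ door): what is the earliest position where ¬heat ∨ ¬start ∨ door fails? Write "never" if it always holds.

4

Check ¬heat ∨ ¬start ∨ door at each position in order: 0 ✓, 1 ✓, 2 ✓, 3 ✓.
At position 4 the labels are {heat, start}, so ¬heat ∨ ¬start ∨ door is false there. This is the first violation.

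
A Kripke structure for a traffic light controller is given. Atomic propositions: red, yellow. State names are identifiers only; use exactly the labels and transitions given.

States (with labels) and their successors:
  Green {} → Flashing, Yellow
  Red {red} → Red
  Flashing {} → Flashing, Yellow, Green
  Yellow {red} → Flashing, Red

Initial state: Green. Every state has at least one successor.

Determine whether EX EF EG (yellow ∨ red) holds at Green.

Satisfied

States satisfying EF EG (yellow ∨ red): {Green, Red, Flashing, Yellow}.
States satisfying EX EF EG (yellow ∨ red): {Green, Red, Flashing, Yellow}.
Green ∈ Sat(EX EF EG (yellow ∨ red)).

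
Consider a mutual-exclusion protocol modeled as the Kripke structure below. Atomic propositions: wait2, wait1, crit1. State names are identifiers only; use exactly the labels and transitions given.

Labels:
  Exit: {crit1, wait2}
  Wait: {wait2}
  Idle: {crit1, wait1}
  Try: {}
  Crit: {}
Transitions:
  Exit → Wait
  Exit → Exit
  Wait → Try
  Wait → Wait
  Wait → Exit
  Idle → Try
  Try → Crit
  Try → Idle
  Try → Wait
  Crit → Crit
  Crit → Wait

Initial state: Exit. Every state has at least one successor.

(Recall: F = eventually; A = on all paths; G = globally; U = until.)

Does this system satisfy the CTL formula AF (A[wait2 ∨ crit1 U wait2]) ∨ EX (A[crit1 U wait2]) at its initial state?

Satisfied

States satisfying A[wait2 ∨ crit1 U wait2]: {Exit, Wait}.
States satisfying AF (A[wait2 ∨ crit1 U wait2]): {Exit, Wait}.
States satisfying A[crit1 U wait2]: {Exit, Wait}.
States satisfying EX (A[crit1 U wait2]): {Exit, Wait, Try, Crit}.
States satisfying AF (A[wait2 ∨ crit1 U wait2]) ∨ EX (A[crit1 U wait2]): {Exit, Wait, Try, Crit}.
Exit ∈ Sat(AF (A[wait2 ∨ crit1 U wait2]) ∨ EX (A[crit1 U wait2])).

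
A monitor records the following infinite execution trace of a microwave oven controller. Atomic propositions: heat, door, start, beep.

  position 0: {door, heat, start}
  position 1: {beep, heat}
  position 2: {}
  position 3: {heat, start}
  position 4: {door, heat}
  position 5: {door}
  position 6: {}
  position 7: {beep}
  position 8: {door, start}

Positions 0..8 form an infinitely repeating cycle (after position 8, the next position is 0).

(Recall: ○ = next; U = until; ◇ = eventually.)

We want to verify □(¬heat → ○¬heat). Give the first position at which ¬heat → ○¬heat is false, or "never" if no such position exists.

2

Check ¬heat → ○¬heat at each position in order: 0 ✓, 1 ✓.
At position 2 the labels are {} and the next position 3 has {heat, start}, so ¬heat → ○¬heat is false there. This is the first violation.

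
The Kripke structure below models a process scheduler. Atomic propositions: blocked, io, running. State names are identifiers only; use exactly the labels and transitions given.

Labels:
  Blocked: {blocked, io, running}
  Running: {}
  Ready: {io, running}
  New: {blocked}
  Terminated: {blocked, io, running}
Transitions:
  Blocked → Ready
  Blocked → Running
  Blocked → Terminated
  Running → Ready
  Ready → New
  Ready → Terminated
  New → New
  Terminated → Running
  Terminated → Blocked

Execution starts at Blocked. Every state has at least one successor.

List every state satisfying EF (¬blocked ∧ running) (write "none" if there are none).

States satisfying ¬blocked ∧ running: {Ready}.
States satisfying EF (¬blocked ∧ running): {Blocked, Running, Ready, Terminated}.

{Blocked, Running, Ready, Terminated}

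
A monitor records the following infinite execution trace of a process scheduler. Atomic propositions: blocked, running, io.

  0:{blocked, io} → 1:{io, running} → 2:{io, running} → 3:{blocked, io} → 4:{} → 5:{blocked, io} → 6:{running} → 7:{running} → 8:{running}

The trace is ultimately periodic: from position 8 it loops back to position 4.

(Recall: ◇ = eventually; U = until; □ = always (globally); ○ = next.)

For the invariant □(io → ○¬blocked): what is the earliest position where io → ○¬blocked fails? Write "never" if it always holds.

Check io → ○¬blocked at each position in order: 0 ✓, 1 ✓.
At position 2 the labels are {io, running} and the next position 3 has {blocked, io}, so io → ○¬blocked is false there. This is the first violation.

2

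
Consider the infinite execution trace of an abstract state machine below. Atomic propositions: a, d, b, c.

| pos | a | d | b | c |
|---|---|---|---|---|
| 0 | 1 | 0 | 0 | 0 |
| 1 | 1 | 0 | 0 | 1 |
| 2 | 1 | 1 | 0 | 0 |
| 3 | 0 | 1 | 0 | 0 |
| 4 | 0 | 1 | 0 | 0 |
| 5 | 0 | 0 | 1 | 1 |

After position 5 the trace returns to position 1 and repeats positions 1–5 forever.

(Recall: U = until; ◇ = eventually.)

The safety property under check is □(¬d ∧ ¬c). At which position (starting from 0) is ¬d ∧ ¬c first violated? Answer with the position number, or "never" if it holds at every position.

1

Check ¬d ∧ ¬c at each position in order: 0 ✓.
At position 1 the labels are {a, c}, so ¬d ∧ ¬c is false there. This is the first violation.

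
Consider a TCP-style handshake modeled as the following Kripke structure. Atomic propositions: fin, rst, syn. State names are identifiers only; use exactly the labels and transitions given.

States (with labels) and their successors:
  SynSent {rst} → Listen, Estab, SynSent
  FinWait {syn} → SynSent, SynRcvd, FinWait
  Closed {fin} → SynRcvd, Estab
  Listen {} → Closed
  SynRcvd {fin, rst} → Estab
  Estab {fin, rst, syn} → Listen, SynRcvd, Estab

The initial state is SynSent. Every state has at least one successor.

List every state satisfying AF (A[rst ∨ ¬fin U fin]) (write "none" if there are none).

{Closed, Listen, SynRcvd, Estab}

States satisfying A[rst ∨ ¬fin U fin]: {Closed, Listen, SynRcvd, Estab}.
States satisfying AF (A[rst ∨ ¬fin U fin]): {Closed, Listen, SynRcvd, Estab}.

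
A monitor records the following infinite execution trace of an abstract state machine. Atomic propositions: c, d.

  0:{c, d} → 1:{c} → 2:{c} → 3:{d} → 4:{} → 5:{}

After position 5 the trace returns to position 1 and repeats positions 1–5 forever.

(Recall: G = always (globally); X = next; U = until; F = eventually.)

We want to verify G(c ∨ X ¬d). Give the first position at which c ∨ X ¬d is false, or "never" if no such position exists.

never

c ∨ X ¬d holds at every position 0..5, and those are all the positions the trace ever visits, so the invariant G(c ∨ X ¬d) is never violated.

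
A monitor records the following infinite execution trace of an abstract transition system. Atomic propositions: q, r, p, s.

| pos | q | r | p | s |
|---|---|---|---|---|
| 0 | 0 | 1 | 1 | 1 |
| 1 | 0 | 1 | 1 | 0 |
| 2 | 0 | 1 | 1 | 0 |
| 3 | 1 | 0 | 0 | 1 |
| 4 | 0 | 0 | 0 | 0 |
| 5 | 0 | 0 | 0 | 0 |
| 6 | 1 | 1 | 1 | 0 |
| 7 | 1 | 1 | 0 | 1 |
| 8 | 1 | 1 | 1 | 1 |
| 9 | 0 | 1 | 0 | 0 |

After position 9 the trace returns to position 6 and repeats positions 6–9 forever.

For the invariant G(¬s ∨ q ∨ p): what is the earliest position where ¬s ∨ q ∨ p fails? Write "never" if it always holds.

never

¬s ∨ q ∨ p holds at every position 0..9, and those are all the positions the trace ever visits, so the invariant G(¬s ∨ q ∨ p) is never violated.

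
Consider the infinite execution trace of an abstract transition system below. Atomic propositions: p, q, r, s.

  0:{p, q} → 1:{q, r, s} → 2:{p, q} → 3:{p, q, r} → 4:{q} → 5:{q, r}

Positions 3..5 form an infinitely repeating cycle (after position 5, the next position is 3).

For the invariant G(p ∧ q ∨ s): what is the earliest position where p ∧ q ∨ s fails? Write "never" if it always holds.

4

Check p ∧ q ∨ s at each position in order: 0 ✓, 1 ✓, 2 ✓, 3 ✓.
At position 4 the labels are {q}, so p ∧ q ∨ s is false there. This is the first violation.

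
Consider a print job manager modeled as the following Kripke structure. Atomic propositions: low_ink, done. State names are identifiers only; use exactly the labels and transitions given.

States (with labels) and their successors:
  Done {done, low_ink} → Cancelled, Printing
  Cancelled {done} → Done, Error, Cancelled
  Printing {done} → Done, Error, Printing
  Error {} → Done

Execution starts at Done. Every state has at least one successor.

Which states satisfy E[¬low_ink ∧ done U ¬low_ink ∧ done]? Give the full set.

{Cancelled, Printing}

States satisfying ¬low_ink ∧ done: {Cancelled, Printing}.
States satisfying E[¬low_ink ∧ done U ¬low_ink ∧ done]: {Cancelled, Printing}.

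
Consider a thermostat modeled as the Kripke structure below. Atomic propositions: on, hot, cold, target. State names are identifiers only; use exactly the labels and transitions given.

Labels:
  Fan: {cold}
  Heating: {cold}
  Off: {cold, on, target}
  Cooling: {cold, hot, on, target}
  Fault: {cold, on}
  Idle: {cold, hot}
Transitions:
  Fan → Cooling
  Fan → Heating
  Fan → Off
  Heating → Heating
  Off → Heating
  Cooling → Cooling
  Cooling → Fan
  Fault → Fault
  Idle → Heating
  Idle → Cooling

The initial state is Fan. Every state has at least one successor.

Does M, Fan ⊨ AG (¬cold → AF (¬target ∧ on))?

Yes

States satisfying ¬cold → AF (¬target ∧ on): {Fan, Heating, Off, Cooling, Fault, Idle}.
States satisfying AG (¬cold → AF (¬target ∧ on)): {Fan, Heating, Off, Cooling, Fault, Idle}.
Every state reachable from Fan satisfies ¬cold → AF (¬target ∧ on).
Fan ∈ Sat(AG (¬cold → AF (¬target ∧ on))).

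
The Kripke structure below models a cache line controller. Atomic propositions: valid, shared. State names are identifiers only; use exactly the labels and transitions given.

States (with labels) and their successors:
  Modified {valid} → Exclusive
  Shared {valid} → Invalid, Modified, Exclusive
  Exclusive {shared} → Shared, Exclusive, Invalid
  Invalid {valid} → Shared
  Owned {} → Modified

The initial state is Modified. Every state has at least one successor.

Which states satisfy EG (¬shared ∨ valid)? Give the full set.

{Shared, Invalid}

States satisfying ¬shared ∨ valid: {Modified, Shared, Invalid, Owned}.
States satisfying EG (¬shared ∨ valid): {Shared, Invalid}.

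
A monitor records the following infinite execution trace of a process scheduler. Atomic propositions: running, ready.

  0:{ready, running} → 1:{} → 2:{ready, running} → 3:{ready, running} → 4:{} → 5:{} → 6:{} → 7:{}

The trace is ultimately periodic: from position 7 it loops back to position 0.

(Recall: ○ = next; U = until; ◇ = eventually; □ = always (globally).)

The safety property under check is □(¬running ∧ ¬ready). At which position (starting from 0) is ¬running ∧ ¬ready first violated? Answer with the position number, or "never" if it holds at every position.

0

At position 0 the labels are {ready, running}, so ¬running ∧ ¬ready is false there. This is the first violation.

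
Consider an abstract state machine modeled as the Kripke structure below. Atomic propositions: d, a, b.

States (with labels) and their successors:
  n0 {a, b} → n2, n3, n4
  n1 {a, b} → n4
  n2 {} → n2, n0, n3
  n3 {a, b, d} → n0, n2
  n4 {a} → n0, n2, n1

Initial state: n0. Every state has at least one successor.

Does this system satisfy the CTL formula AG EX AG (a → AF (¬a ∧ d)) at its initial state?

States satisfying EX AG (a → AF (¬a ∧ d)): ∅.
States satisfying AG EX AG (a → AF (¬a ∧ d)): ∅.
n0 is reachable from n0 and violates EX AG (a → AF (¬a ∧ d)), so AG fails at n0.
n0 ∉ Sat(AG EX AG (a → AF (¬a ∧ d))).

Violated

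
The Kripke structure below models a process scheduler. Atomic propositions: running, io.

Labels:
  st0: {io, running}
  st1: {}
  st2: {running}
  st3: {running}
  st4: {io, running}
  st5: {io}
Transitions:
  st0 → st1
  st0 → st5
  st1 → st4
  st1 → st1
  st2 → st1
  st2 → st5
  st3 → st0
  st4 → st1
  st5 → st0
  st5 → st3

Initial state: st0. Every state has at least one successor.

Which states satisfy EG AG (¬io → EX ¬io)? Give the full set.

{st1, st4}

States satisfying AG (¬io → EX ¬io): {st1, st4}.
States satisfying EG AG (¬io → EX ¬io): {st1, st4}.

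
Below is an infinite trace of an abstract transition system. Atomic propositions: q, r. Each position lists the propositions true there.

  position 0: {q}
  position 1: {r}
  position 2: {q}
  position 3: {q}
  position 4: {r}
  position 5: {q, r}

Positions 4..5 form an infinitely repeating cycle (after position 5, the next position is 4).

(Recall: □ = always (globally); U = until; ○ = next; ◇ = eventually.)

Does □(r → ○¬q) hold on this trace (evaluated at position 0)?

Violated

r → ○¬q must hold at every position from 0 onward. It fails at position 1, so □(r → ○¬q) is false.
Positions where r holds: 1, 4, 5.
Check ○¬q at each: 1→fails, 4→fails, 5→ok.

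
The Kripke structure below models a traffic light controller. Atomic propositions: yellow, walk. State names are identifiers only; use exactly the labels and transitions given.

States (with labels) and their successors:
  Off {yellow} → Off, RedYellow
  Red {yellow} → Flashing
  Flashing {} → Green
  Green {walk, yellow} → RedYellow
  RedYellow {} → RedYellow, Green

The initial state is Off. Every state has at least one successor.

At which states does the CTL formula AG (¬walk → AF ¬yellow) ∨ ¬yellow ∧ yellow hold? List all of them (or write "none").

States satisfying ¬walk → AF ¬yellow: {Red, Flashing, Green, RedYellow}.
States satisfying AG (¬walk → AF ¬yellow): {Red, Flashing, Green, RedYellow}.
States satisfying ¬yellow: {Flashing, RedYellow}.
States satisfying ¬yellow ∧ yellow: ∅.
States satisfying AG (¬walk → AF ¬yellow) ∨ ¬yellow ∧ yellow: {Red, Flashing, Green, RedYellow}.

{Red, Flashing, Green, RedYellow}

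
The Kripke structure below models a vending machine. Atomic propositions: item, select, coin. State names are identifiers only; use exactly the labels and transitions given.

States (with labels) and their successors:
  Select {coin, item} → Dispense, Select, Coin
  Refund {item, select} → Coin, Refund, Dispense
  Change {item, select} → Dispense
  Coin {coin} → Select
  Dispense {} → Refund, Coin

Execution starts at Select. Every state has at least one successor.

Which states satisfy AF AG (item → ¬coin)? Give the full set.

none

States satisfying AG (item → ¬coin): ∅.
States satisfying AF AG (item → ¬coin): ∅.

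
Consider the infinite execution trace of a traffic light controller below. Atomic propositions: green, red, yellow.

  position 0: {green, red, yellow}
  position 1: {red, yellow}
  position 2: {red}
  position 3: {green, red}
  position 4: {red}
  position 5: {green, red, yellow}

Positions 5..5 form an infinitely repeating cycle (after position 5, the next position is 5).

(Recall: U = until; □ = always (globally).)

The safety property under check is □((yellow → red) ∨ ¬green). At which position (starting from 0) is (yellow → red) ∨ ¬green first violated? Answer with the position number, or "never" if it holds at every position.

(yellow → red) ∨ ¬green holds at every position 0..5, and those are all the positions the trace ever visits, so the invariant □((yellow → red) ∨ ¬green) is never violated.

never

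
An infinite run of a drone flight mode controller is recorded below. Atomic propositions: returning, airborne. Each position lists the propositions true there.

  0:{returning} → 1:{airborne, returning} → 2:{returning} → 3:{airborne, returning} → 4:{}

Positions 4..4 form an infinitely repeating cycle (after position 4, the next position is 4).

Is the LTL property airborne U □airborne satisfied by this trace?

Walking from position 0: at position 0, □airborne has not yet held and airborne fails, so airborne U □airborne is false.

Violated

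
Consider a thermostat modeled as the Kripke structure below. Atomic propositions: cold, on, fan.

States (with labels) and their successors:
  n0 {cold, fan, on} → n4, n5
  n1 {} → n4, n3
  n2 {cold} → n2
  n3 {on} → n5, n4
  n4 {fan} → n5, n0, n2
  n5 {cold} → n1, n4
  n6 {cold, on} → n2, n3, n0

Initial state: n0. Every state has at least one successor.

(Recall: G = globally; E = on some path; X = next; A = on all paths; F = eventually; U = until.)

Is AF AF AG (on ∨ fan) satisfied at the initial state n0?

States satisfying AF AG (on ∨ fan): ∅.
States satisfying AF AF AG (on ∨ fan): ∅.
There is a path from n0 along which AF AG (on ∨ fan) never holds.
n0 ∉ Sat(AF AF AG (on ∨ fan)).

Does not hold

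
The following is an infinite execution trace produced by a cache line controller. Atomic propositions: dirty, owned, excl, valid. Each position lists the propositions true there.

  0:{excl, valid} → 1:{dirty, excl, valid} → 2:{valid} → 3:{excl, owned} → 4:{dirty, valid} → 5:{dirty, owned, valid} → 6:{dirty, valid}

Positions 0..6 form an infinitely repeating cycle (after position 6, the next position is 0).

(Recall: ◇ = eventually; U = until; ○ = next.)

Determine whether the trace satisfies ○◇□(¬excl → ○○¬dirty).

No

The position after 0 is 1; ◇□(¬excl → ○○¬dirty) is false there.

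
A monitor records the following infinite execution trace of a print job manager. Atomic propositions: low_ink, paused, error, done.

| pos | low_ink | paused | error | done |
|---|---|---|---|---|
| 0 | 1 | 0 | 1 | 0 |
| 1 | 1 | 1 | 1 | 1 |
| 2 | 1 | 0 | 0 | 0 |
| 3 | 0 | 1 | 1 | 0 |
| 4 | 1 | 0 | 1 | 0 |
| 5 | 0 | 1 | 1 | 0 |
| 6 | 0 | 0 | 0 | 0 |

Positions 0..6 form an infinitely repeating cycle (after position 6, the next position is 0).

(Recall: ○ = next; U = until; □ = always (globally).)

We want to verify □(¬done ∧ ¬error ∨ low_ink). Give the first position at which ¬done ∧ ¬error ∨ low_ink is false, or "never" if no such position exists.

3

Check ¬done ∧ ¬error ∨ low_ink at each position in order: 0 ✓, 1 ✓, 2 ✓.
At position 3 the labels are {error, paused}, so ¬done ∧ ¬error ∨ low_ink is false there. This is the first violation.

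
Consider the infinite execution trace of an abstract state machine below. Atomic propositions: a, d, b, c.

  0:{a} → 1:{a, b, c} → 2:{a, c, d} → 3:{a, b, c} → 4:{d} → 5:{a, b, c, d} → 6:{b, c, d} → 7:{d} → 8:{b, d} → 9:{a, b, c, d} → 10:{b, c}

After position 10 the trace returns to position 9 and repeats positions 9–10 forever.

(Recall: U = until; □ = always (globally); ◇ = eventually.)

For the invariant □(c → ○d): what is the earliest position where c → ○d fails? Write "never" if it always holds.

Check c → ○d at each position in order: 0 ✓, 1 ✓.
At position 2 the labels are {a, c, d} and the next position 3 has {a, b, c}, so c → ○d is false there. This is the first violation.

2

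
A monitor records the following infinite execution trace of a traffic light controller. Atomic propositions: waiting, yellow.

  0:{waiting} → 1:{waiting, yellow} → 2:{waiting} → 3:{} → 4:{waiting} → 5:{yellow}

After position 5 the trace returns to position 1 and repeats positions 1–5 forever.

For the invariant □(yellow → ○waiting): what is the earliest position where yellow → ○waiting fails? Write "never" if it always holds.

never

yellow → ○waiting holds at every position 0..5, and those are all the positions the trace ever visits, so the invariant □(yellow → ○waiting) is never violated.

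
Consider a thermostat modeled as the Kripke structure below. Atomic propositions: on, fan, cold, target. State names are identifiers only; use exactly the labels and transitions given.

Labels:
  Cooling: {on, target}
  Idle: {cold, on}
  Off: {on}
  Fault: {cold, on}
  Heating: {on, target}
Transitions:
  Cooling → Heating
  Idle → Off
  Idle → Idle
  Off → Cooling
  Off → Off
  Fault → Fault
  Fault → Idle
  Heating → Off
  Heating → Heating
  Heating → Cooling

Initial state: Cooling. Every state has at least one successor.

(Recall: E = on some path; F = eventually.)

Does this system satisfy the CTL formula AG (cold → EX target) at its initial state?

Yes

States satisfying cold → EX target: {Cooling, Off, Heating}.
States satisfying AG (cold → EX target): {Cooling, Off, Heating}.
Every state reachable from Cooling satisfies cold → EX target.
Cooling ∈ Sat(AG (cold → EX target)).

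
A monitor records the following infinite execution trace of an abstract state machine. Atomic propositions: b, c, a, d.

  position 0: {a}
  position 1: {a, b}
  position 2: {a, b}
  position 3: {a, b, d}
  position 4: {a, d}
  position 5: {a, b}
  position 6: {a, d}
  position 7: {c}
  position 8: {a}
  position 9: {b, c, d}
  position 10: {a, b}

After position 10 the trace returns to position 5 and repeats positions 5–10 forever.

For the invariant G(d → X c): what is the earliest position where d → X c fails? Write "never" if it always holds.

3

Check d → X c at each position in order: 0 ✓, 1 ✓, 2 ✓.
At position 3 the labels are {a, b, d} and the next position 4 has {a, d}, so d → X c is false there. This is the first violation.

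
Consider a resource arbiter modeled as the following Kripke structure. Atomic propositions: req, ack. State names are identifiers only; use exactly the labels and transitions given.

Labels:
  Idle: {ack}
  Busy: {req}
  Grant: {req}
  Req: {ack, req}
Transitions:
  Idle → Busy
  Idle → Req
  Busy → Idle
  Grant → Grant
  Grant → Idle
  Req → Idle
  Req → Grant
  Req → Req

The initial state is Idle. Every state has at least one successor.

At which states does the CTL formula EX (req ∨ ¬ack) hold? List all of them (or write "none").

{Idle, Grant, Req}

States satisfying req ∨ ¬ack: {Busy, Grant, Req}.
States satisfying EX (req ∨ ¬ack): {Idle, Grant, Req}.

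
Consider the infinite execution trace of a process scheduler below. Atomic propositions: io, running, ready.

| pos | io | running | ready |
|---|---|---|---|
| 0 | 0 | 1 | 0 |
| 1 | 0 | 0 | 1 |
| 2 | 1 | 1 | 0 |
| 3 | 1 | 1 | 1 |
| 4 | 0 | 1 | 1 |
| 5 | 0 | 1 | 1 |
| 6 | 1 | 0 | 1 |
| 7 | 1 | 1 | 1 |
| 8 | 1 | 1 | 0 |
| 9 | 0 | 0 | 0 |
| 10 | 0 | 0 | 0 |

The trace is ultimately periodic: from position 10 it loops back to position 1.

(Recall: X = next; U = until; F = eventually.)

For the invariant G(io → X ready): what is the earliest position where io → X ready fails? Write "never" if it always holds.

7

Check io → X ready at each position in order: 0 ✓, 1 ✓, 2 ✓, 3 ✓, 4 ✓, 5 ✓, 6 ✓.
At position 7 the labels are {io, ready, running} and the next position 8 has {io, running}, so io → X ready is false there. This is the first violation.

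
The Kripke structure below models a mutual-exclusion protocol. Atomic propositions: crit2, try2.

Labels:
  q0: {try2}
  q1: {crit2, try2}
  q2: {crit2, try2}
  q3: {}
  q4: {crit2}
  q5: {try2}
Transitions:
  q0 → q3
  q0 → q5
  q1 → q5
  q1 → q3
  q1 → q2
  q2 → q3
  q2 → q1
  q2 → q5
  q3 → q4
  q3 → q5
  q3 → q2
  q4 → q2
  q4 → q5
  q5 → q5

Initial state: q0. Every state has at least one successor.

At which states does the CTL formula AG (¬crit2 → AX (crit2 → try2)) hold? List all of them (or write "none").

{q5}

States satisfying ¬crit2 → AX (crit2 → try2): {q0, q1, q2, q4, q5}.
States satisfying AG (¬crit2 → AX (crit2 → try2)): {q5}.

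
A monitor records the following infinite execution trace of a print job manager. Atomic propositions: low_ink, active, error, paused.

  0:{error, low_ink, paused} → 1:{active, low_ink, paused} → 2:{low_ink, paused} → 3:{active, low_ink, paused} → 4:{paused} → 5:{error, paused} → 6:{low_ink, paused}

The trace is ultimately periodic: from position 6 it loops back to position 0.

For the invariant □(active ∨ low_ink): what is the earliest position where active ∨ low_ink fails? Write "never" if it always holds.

Check active ∨ low_ink at each position in order: 0 ✓, 1 ✓, 2 ✓, 3 ✓.
At position 4 the labels are {paused}, so active ∨ low_ink is false there. This is the first violation.

4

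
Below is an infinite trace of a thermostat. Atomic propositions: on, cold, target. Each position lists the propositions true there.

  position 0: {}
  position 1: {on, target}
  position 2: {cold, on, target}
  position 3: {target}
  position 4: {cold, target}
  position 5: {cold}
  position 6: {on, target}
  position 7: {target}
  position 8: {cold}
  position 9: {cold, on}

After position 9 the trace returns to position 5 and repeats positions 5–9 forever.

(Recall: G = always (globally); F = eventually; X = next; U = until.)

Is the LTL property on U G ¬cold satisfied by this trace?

Walking from position 0: at position 0, G ¬cold has not yet held and on fails, so on U G ¬cold is false.

No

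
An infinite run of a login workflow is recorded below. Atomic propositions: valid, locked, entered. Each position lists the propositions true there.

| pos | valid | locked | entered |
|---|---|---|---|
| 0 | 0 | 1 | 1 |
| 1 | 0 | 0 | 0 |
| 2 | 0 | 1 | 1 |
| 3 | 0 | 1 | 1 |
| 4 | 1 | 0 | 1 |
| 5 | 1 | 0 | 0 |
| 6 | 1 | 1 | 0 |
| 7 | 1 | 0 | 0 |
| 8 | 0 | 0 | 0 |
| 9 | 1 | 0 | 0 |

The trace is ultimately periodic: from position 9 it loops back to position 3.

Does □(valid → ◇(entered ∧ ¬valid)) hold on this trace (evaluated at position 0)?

valid → ◇(entered ∧ ¬valid) holds at every position 0..9, and those are all positions ever visited, so □(valid → ◇(entered ∧ ¬valid)) holds.
Positions where valid holds: 4, 5, 6, 7, 9.
Check ◇(entered ∧ ¬valid) at each: 4→ok, 5→ok, 6→ok, 7→ok, 9→ok.

Yes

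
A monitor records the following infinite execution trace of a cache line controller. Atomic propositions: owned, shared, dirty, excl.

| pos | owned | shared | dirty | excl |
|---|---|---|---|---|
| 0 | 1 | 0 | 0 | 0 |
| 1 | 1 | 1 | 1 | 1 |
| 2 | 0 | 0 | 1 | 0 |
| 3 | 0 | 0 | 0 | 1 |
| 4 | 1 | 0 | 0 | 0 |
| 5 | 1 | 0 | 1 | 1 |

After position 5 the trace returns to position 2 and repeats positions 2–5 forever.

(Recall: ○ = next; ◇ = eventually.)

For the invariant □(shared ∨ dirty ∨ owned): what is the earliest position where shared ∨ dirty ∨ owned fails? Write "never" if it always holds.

3

Check shared ∨ dirty ∨ owned at each position in order: 0 ✓, 1 ✓, 2 ✓.
At position 3 the labels are {excl}, so shared ∨ dirty ∨ owned is false there. This is the first violation.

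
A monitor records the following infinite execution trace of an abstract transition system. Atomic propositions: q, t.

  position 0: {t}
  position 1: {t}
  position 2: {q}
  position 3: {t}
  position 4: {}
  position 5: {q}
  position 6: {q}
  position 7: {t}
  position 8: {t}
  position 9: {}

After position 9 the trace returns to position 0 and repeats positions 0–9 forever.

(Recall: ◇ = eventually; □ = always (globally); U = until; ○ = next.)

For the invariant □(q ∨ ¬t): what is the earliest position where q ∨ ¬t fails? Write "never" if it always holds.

At position 0 the labels are {t}, so q ∨ ¬t is false there. This is the first violation.

0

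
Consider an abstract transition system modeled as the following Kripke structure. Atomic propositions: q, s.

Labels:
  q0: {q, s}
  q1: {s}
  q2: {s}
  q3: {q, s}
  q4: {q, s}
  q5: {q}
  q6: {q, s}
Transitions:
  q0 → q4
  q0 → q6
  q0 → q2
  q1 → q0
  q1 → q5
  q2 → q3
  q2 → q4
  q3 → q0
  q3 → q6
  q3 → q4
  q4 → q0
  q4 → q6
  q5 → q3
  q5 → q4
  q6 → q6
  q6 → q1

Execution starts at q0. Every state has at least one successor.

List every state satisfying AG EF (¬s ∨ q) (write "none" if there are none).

{q0, q1, q2, q3, q4, q5, q6}

States satisfying EF (¬s ∨ q): {q0, q1, q2, q3, q4, q5, q6}.
States satisfying AG EF (¬s ∨ q): {q0, q1, q2, q3, q4, q5, q6}.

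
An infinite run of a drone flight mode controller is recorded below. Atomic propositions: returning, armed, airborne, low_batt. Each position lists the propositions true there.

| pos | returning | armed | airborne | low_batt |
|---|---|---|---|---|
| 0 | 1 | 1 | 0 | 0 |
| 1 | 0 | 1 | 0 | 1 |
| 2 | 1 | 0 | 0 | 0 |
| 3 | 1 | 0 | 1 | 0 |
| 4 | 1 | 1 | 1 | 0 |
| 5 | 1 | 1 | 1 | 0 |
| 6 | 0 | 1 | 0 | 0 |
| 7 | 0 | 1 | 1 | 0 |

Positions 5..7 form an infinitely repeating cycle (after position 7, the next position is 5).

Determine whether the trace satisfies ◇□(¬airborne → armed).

□(¬airborne → armed) holds at position 3, which is reachable from 0, so ◇□(¬airborne → armed) holds.

Holds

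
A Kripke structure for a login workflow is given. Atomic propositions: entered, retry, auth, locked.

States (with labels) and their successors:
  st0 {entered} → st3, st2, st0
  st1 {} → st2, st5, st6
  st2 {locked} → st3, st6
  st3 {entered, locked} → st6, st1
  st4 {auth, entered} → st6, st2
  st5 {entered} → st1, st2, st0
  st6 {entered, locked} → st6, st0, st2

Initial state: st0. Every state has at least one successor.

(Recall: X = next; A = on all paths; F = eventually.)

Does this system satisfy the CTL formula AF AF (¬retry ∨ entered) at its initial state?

States satisfying AF (¬retry ∨ entered): {st0, st1, st2, st3, st4, st5, st6}.
States satisfying AF AF (¬retry ∨ entered): {st0, st1, st2, st3, st4, st5, st6}.
st0 ∈ Sat(AF AF (¬retry ∨ entered)).

Holds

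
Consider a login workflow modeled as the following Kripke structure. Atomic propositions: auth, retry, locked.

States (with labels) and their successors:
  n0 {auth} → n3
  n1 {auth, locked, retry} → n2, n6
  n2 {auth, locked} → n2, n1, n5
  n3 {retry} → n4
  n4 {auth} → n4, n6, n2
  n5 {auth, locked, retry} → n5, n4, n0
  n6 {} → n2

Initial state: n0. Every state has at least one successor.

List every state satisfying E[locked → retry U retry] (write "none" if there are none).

{n0, n1, n3, n5}

States satisfying locked → retry: {n0, n1, n3, n4, n5, n6}.
States satisfying retry: {n1, n3, n5}.
States satisfying E[locked → retry U retry]: {n0, n1, n3, n5}.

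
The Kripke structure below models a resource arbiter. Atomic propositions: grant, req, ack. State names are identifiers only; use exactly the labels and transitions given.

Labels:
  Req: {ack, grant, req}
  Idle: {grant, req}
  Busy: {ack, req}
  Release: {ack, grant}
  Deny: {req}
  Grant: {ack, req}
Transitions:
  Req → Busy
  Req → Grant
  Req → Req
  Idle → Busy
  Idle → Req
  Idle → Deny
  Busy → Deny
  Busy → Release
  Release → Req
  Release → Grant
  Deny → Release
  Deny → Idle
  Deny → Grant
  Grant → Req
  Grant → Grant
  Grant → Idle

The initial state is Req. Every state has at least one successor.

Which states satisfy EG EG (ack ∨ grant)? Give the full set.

States satisfying EG (ack ∨ grant): {Req, Idle, Busy, Release, Grant}.
States satisfying EG EG (ack ∨ grant): {Req, Idle, Busy, Release, Grant}.

{Req, Idle, Busy, Release, Grant}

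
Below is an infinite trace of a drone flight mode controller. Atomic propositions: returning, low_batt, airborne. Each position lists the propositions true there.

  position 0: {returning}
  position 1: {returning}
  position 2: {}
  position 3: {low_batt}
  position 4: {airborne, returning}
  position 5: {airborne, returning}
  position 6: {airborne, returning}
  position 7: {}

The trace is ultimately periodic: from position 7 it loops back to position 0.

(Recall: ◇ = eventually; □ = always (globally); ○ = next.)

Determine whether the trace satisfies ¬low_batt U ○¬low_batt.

Satisfied

Walking from position 0: ○¬low_batt first holds at position 0, and ¬low_batt holds at every earlier position along the way, so ¬low_batt U ○¬low_batt holds.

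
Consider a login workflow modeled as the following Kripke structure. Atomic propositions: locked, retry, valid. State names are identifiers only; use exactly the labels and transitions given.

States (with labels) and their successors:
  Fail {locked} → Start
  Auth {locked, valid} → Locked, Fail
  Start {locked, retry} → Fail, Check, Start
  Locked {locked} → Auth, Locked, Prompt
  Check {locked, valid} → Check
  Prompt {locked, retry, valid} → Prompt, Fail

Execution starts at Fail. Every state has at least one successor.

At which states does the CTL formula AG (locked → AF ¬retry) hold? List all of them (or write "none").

{Check}

States satisfying locked → AF ¬retry: {Fail, Auth, Locked, Check}.
States satisfying AG (locked → AF ¬retry): {Check}.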